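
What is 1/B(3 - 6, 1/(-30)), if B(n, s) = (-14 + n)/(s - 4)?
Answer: 121/510 ≈ 0.23725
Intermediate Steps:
B(n, s) = (-14 + n)/(-4 + s)
1/B(3 - 6, 1/(-30)) = 1/((-14 + (3 - 6))/(-4 + 1/(-30))) = 1/((-14 - 3)/(-4 - 1/30)) = 1/(-17/(-121/30)) = 1/(-30/121*(-17)) = 1/(510/121) = 121/510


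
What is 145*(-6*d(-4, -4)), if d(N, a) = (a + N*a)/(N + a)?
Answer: 1305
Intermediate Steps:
d(N, a) = (a + N*a)/(N + a)
145*(-6*d(-4, -4)) = 145*(-(-24)*(1 - 4)/(-4 - 4)) = 145*(-(-24)*(-3)/(-8)) = 145*(-(-24)*(-1)*(-3)/8) = 145*(-6*(-3/2)) = 145*9 = 1305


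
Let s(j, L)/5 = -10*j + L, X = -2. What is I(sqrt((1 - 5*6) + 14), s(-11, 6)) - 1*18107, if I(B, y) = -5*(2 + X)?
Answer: -18107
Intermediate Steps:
s(j, L) = -50*j + 5*L (s(j, L) = 5*(-10*j + L) = 5*(L - 10*j) = -50*j + 5*L)
I(B, y) = 0 (I(B, y) = -5*(2 - 2) = -5*0 = 0)
I(sqrt((1 - 5*6) + 14), s(-11, 6)) - 1*18107 = 0 - 1*18107 = 0 - 18107 = -18107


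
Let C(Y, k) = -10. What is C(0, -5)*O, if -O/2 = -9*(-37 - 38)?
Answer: 13500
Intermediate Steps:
O = -1350 (O = -(-18)*(-37 - 38) = -(-18)*(-75) = -2*675 = -1350)
C(0, -5)*O = -10*(-1350) = 13500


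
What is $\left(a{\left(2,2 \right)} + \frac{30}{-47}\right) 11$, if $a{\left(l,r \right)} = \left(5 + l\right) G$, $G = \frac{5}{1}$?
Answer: $\frac{17765}{47} \approx 377.98$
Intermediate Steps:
$G = 5$ ($G = 5 \cdot 1 = 5$)
$a{\left(l,r \right)} = 25 + 5 l$ ($a{\left(l,r \right)} = \left(5 + l\right) 5 = 25 + 5 l$)
$\left(a{\left(2,2 \right)} + \frac{30}{-47}\right) 11 = \left(\left(25 + 5 \cdot 2\right) + \frac{30}{-47}\right) 11 = \left(\left(25 + 10\right) + 30 \left(- \frac{1}{47}\right)\right) 11 = \left(35 - \frac{30}{47}\right) 11 = \frac{1615}{47} \cdot 11 = \frac{17765}{47}$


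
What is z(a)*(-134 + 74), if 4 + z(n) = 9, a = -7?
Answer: -300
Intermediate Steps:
z(n) = 5 (z(n) = -4 + 9 = 5)
z(a)*(-134 + 74) = 5*(-134 + 74) = 5*(-60) = -300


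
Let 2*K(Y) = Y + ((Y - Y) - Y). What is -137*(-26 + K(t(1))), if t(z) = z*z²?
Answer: 3562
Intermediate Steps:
t(z) = z³
K(Y) = 0 (K(Y) = (Y + ((Y - Y) - Y))/2 = (Y + (0 - Y))/2 = (Y - Y)/2 = (½)*0 = 0)
-137*(-26 + K(t(1))) = -137*(-26 + 0) = -137*(-26) = 3562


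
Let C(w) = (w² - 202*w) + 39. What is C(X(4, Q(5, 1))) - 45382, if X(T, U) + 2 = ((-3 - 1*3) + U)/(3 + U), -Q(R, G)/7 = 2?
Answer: -5482055/121 ≈ -45306.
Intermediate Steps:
Q(R, G) = -14 (Q(R, G) = -7*2 = -14)
X(T, U) = -2 + (-6 + U)/(3 + U) (X(T, U) = -2 + ((-3 - 1*3) + U)/(3 + U) = -2 + ((-3 - 3) + U)/(3 + U) = -2 + (-6 + U)/(3 + U))
C(w) = 39 + w² - 202*w
C(X(4, Q(5, 1))) - 45382 = (39 + ((-12 - 1*(-14))/(3 - 14))² - 202*(-12 - 1*(-14))/(3 - 14)) - 45382 = (39 + ((-12 + 14)/(-11))² - 202*(-12 + 14)/(-11)) - 45382 = (39 + (-1/11*2)² - (-202)*2/11) - 45382 = (39 + (-2/11)² - 202*(-2/11)) - 45382 = (39 + 4/121 + 404/11) - 45382 = 9167/121 - 45382 = -5482055/121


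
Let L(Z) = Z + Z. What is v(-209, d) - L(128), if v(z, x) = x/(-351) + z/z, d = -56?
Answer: -89449/351 ≈ -254.84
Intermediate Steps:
v(z, x) = 1 - x/351 (v(z, x) = x*(-1/351) + 1 = -x/351 + 1 = 1 - x/351)
L(Z) = 2*Z
v(-209, d) - L(128) = (1 - 1/351*(-56)) - 2*128 = (1 + 56/351) - 1*256 = 407/351 - 256 = -89449/351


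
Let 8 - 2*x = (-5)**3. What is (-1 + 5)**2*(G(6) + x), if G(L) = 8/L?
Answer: 3256/3 ≈ 1085.3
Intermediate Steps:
x = 133/2 (x = 4 - 1/2*(-5)**3 = 4 - 1/2*(-125) = 4 + 125/2 = 133/2 ≈ 66.500)
(-1 + 5)**2*(G(6) + x) = (-1 + 5)**2*(8/6 + 133/2) = 4**2*(8*(1/6) + 133/2) = 16*(4/3 + 133/2) = 16*(407/6) = 3256/3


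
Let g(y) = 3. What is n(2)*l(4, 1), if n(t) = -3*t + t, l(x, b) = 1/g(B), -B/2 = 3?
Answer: -4/3 ≈ -1.3333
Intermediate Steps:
B = -6 (B = -2*3 = -6)
l(x, b) = ⅓ (l(x, b) = 1/3 = ⅓)
n(t) = -2*t
n(2)*l(4, 1) = -2*2*(⅓) = -4*⅓ = -4/3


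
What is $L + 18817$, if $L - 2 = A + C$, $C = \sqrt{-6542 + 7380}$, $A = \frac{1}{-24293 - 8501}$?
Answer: $\frac{617150285}{32794} + \sqrt{838} \approx 18848.0$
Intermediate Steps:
$A = - \frac{1}{32794}$ ($A = \frac{1}{-32794} = - \frac{1}{32794} \approx -3.0493 \cdot 10^{-5}$)
$C = \sqrt{838} \approx 28.948$
$L = \frac{65587}{32794} + \sqrt{838}$ ($L = 2 - \left(\frac{1}{32794} - \sqrt{838}\right) = \frac{65587}{32794} + \sqrt{838} \approx 30.948$)
$L + 18817 = \left(\frac{65587}{32794} + \sqrt{838}\right) + 18817 = \frac{617150285}{32794} + \sqrt{838}$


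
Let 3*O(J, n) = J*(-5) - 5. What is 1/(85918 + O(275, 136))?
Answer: 1/85458 ≈ 1.1702e-5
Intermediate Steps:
O(J, n) = -5/3 - 5*J/3 (O(J, n) = (J*(-5) - 5)/3 = (-5*J - 5)/3 = (-5 - 5*J)/3 = -5/3 - 5*J/3)
1/(85918 + O(275, 136)) = 1/(85918 + (-5/3 - 5/3*275)) = 1/(85918 + (-5/3 - 1375/3)) = 1/(85918 - 460) = 1/85458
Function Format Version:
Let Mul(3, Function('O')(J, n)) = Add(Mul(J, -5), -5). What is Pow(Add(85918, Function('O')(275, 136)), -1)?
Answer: Rational(1, 85458) ≈ 1.1702e-5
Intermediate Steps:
Function('O')(J, n) = Add(Rational(-5, 3), Mul(Rational(-5, 3), J)) (Function('O')(J, n) = Mul(Rational(1, 3), Add(Mul(J, -5), -5)) = Mul(Rational(1, 3), Add(Mul(-5, J), -5)) = Mul(Rational(1, 3), Add(-5, Mul(-5, J))) = Add(Rational(-5, 3), Mul(Rational(-5, 3), J)))
Pow(Add(85918, Function('O')(275, 136)), -1) = Pow(Add(85918, Add(Rational(-5, 3), Mul(Rational(-5, 3), 275))), -1) = Pow(Add(85918, Add(Rational(-5, 3), Rational(-1375, 3))), -1) = Pow(Add(85918, -460), -1) = Pow(85458, -1) = Rational(1, 85458)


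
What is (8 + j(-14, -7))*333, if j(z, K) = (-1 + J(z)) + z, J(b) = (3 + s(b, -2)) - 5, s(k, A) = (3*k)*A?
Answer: 24975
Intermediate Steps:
s(k, A) = 3*A*k
J(b) = -2 - 6*b (J(b) = (3 + 3*(-2)*b) - 5 = (3 - 6*b) - 5 = -2 - 6*b)
j(z, K) = -3 - 5*z (j(z, K) = (-1 + (-2 - 6*z)) + z = (-3 - 6*z) + z = -3 - 5*z)
(8 + j(-14, -7))*333 = (8 + (-3 - 5*(-14)))*333 = (8 + (-3 + 70))*333 = (8 + 67)*333 = 75*333 = 24975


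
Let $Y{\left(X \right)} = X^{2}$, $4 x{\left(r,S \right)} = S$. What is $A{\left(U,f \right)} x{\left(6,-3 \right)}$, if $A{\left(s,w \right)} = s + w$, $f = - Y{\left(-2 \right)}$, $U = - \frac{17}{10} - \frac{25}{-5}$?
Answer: $\frac{21}{40} \approx 0.525$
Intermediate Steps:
$x{\left(r,S \right)} = \frac{S}{4}$
$U = \frac{33}{10}$ ($U = \left(-17\right) \frac{1}{10} - -5 = - \frac{17}{10} + 5 = \frac{33}{10} \approx 3.3$)
$f = -4$ ($f = - \left(-2\right)^{2} = \left(-1\right) 4 = -4$)
$A{\left(U,f \right)} x{\left(6,-3 \right)} = \left(\frac{33}{10} - 4\right) \frac{1}{4} \left(-3\right) = \left(- \frac{7}{10}\right) \left(- \frac{3}{4}\right) = \frac{21}{40}$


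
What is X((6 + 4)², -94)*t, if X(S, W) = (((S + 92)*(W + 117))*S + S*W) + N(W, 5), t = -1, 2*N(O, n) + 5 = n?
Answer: -432200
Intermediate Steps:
N(O, n) = -5/2 + n/2
X(S, W) = S*W + S*(92 + S)*(117 + W) (X(S, W) = (((S + 92)*(W + 117))*S + S*W) + (-5/2 + (½)*5) = (((92 + S)*(117 + W))*S + S*W) + (-5/2 + 5/2) = (S*(92 + S)*(117 + W) + S*W) + 0 = (S*W + S*(92 + S)*(117 + W)) + 0 = S*W + S*(92 + S)*(117 + W))
X((6 + 4)², -94)*t = ((6 + 4)²*(10764 + 93*(-94) + 117*(6 + 4)² + (6 + 4)²*(-94)))*(-1) = (10²*(10764 - 8742 + 117*10² + 10²*(-94)))*(-1) = (100*(10764 - 8742 + 117*100 + 100*(-94)))*(-1) = (100*(10764 - 8742 + 11700 - 9400))*(-1) = (100*4322)*(-1) = 432200*(-1) = -432200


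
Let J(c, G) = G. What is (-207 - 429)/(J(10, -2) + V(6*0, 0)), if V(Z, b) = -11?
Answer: 636/13 ≈ 48.923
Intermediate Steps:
(-207 - 429)/(J(10, -2) + V(6*0, 0)) = (-207 - 429)/(-2 - 11) = -636/(-13) = -636*(-1/13) = 636/13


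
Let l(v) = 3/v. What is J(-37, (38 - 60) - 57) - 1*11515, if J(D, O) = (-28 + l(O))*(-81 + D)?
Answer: -648315/79 ≈ -8206.5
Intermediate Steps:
J(D, O) = (-81 + D)*(-28 + 3/O) (J(D, O) = (-28 + 3/O)*(-81 + D) = (-81 + D)*(-28 + 3/O))
J(-37, (38 - 60) - 57) - 1*11515 = (-243 + 3*(-37) + 28*((38 - 60) - 57)*(81 - 1*(-37)))/((38 - 60) - 57) - 1*11515 = (-243 - 111 + 28*(-22 - 57)*(81 + 37))/(-22 - 57) - 11515 = (-243 - 111 + 28*(-79)*118)/(-79) - 11515 = -(-243 - 111 - 261016)/79 - 11515 = -1/79*(-261370) - 11515 = 261370/79 - 11515 = -648315/79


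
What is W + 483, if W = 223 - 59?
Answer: 647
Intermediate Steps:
W = 164
W + 483 = 164 + 483 = 647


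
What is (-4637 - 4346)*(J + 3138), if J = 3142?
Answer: -56413240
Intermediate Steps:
(-4637 - 4346)*(J + 3138) = (-4637 - 4346)*(3142 + 3138) = -8983*6280 = -56413240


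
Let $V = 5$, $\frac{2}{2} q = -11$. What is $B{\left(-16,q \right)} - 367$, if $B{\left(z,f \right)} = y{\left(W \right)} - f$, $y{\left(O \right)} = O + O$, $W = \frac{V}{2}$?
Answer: $-351$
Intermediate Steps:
$q = -11$
$W = \frac{5}{2} \approx 2.5$
$y{\left(O \right)} = 2 O$
$B{\left(z,f \right)} = 5 - f$ ($B{\left(z,f \right)} = 2 \cdot \frac{5}{2} - f = 5 - f$)
$B{\left(-16,q \right)} - 367 = \left(5 - -11\right) - 367 = \left(5 + 11\right) - 367 = 16 - 367 = -351$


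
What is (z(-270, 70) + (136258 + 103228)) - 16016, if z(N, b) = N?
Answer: 223200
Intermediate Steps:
(z(-270, 70) + (136258 + 103228)) - 16016 = (-270 + (136258 + 103228)) - 16016 = (-270 + 239486) - 16016 = 239216 - 16016 = 223200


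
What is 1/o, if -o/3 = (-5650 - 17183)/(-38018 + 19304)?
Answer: -6238/22833 ≈ -0.27320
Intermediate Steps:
o = -22833/6238 (o = -3*(-5650 - 17183)/(-38018 + 19304) = -(-68499)/(-18714) = -(-68499)*(-1)/18714 = -3*7611/6238 = -22833/6238 ≈ -3.6603)
1/o = 1/(-22833/6238) = -6238/22833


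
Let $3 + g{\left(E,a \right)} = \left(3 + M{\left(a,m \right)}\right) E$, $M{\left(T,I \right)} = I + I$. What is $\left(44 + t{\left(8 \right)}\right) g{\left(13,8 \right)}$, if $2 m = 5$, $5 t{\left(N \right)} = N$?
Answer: $\frac{23028}{5} \approx 4605.6$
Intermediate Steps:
$t{\left(N \right)} = \frac{N}{5}$
$m = \frac{5}{2}$ ($m = \frac{1}{2} \cdot 5 = \frac{5}{2} \approx 2.5$)
$M{\left(T,I \right)} = 2 I$
$g{\left(E,a \right)} = -3 + 8 E$ ($g{\left(E,a \right)} = -3 + \left(3 + 2 \cdot \frac{5}{2}\right) E = -3 + \left(3 + 5\right) E = -3 + 8 E$)
$\left(44 + t{\left(8 \right)}\right) g{\left(13,8 \right)} = \left(44 + \frac{1}{5} \cdot 8\right) \left(-3 + 8 \cdot 13\right) = \left(44 + \frac{8}{5}\right) \left(-3 + 104\right) = \frac{228}{5} \cdot 101 = \frac{23028}{5}$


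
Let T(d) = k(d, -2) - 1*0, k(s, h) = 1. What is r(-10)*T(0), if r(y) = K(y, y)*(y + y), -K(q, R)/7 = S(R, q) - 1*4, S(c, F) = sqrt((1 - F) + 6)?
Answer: -560 + 140*sqrt(17) ≈ 17.235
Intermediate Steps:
S(c, F) = sqrt(7 - F)
K(q, R) = 28 - 7*sqrt(7 - q) (K(q, R) = -7*(sqrt(7 - q) - 1*4) = -7*(sqrt(7 - q) - 4) = -7*(-4 + sqrt(7 - q)) = 28 - 7*sqrt(7 - q))
r(y) = 2*y*(28 - 7*sqrt(7 - y)) (r(y) = (28 - 7*sqrt(7 - y))*(y + y) = (28 - 7*sqrt(7 - y))*(2*y) = 2*y*(28 - 7*sqrt(7 - y)))
T(d) = 1 (T(d) = 1 - 1*0 = 1 + 0 = 1)
r(-10)*T(0) = (14*(-10)*(4 - sqrt(7 - 1*(-10))))*1 = (14*(-10)*(4 - sqrt(7 + 10)))*1 = (14*(-10)*(4 - sqrt(17)))*1 = (-560 + 140*sqrt(17))*1 = -560 + 140*sqrt(17)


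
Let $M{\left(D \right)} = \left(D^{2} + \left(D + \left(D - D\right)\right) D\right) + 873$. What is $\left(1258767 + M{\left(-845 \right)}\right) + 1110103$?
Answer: $3797793$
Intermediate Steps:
$M{\left(D \right)} = 873 + 2 D^{2}$ ($M{\left(D \right)} = \left(D^{2} + \left(D + 0\right) D\right) + 873 = \left(D^{2} + D D\right) + 873 = \left(D^{2} + D^{2}\right) + 873 = 2 D^{2} + 873 = 873 + 2 D^{2}$)
$\left(1258767 + M{\left(-845 \right)}\right) + 1110103 = \left(1258767 + \left(873 + 2 \left(-845\right)^{2}\right)\right) + 1110103 = \left(1258767 + \left(873 + 2 \cdot 714025\right)\right) + 1110103 = \left(1258767 + \left(873 + 1428050\right)\right) + 1110103 = \left(1258767 + 1428923\right) + 1110103 = 2687690 + 1110103 = 3797793$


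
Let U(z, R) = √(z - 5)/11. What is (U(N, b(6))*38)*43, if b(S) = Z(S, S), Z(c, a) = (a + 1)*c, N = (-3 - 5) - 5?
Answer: 4902*I*√2/11 ≈ 630.22*I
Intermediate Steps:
N = -13 (N = -8 - 5 = -13)
Z(c, a) = c*(1 + a) (Z(c, a) = (1 + a)*c = c*(1 + a))
b(S) = S*(1 + S)
U(z, R) = √(-5 + z)/11 (U(z, R) = √(-5 + z)*(1/11) = √(-5 + z)/11)
(U(N, b(6))*38)*43 = ((√(-5 - 13)/11)*38)*43 = ((√(-18)/11)*38)*43 = (((3*I*√2)/11)*38)*43 = ((3*I*√2/11)*38)*43 = (114*I*√2/11)*43 = 4902*I*√2/11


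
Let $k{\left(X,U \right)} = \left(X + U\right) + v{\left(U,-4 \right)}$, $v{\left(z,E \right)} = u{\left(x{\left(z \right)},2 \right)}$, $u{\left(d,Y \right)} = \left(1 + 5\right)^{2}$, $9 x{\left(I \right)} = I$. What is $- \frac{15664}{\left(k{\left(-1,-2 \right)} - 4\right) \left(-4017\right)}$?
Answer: $\frac{15664}{116493} \approx 0.13446$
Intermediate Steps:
$x{\left(I \right)} = \frac{I}{9}$
$u{\left(d,Y \right)} = 36$ ($u{\left(d,Y \right)} = 6^{2} = 36$)
$v{\left(z,E \right)} = 36$
$k{\left(X,U \right)} = 36 + U + X$ ($k{\left(X,U \right)} = \left(X + U\right) + 36 = \left(U + X\right) + 36 = 36 + U + X$)
$- \frac{15664}{\left(k{\left(-1,-2 \right)} - 4\right) \left(-4017\right)} = - \frac{15664}{\left(\left(36 - 2 - 1\right) - 4\right) \left(-4017\right)} = - \frac{15664}{\left(33 - 4\right) \left(-4017\right)} = - \frac{15664}{29 \left(-4017\right)} = - \frac{15664}{-116493} = \left(-15664\right) \left(- \frac{1}{116493}\right) = \frac{15664}{116493}$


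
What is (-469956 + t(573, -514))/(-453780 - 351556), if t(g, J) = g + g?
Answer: 234405/402668 ≈ 0.58213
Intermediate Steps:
t(g, J) = 2*g
(-469956 + t(573, -514))/(-453780 - 351556) = (-469956 + 2*573)/(-453780 - 351556) = (-469956 + 1146)/(-805336) = -468810*(-1/805336) = 234405/402668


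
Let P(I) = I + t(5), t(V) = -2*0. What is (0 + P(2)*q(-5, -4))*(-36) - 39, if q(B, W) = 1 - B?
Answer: -471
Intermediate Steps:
t(V) = 0
P(I) = I (P(I) = I + 0 = I)
(0 + P(2)*q(-5, -4))*(-36) - 39 = (0 + 2*(1 - 1*(-5)))*(-36) - 39 = (0 + 2*(1 + 5))*(-36) - 39 = (0 + 2*6)*(-36) - 39 = (0 + 12)*(-36) - 39 = 12*(-36) - 39 = -432 - 39 = -471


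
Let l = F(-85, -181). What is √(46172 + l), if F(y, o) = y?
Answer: √46087 ≈ 214.68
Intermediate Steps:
l = -85
√(46172 + l) = √(46172 - 85) = √46087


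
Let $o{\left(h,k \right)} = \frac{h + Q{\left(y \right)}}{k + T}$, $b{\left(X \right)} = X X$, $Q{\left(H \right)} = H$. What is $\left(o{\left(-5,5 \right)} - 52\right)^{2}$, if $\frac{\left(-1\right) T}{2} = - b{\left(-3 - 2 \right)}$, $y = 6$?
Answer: $\frac{8173881}{3025} \approx 2702.1$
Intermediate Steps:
$b{\left(X \right)} = X^{2}$
$T = 50$ ($T = - 2 \left(- \left(-3 - 2\right)^{2}\right) = - 2 \left(- \left(-5\right)^{2}\right) = - 2 \left(\left(-1\right) 25\right) = \left(-2\right) \left(-25\right) = 50$)
$o{\left(h,k \right)} = \frac{6 + h}{50 + k}$ ($o{\left(h,k \right)} = \frac{h + 6}{k + 50} = \frac{6 + h}{50 + k}$)
$\left(o{\left(-5,5 \right)} - 52\right)^{2} = \left(\frac{6 - 5}{50 + 5} - 52\right)^{2} = \left(\frac{1}{55} \cdot 1 - 52\right)^{2} = \left(\frac{1}{55} - 52\right)^{2} = \left(- \frac{2859}{55}\right)^{2} = \frac{8173881}{3025}$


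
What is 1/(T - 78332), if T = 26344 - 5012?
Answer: -1/57000 ≈ -1.7544e-5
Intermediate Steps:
T = 21332
1/(T - 78332) = 1/(21332 - 78332) = 1/(-57000) = -1/57000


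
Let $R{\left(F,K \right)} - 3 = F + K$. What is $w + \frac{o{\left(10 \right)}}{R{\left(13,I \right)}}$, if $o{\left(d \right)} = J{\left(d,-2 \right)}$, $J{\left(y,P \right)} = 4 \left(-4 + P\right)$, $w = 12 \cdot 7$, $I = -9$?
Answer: $\frac{564}{7} \approx 80.571$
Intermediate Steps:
$R{\left(F,K \right)} = 3 + F + K$ ($R{\left(F,K \right)} = 3 + \left(F + K\right) = 3 + F + K$)
$w = 84$
$J{\left(y,P \right)} = -16 + 4 P$
$o{\left(d \right)} = -24$ ($o{\left(d \right)} = -16 + 4 \left(-2\right) = -16 - 8 = -24$)
$w + \frac{o{\left(10 \right)}}{R{\left(13,I \right)}} = 84 - \frac{24}{3 + 13 - 9} = 84 - \frac{24}{7} = \frac{564}{7}$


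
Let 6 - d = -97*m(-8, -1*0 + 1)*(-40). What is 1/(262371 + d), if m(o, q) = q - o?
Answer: 1/227457 ≈ 4.3964e-6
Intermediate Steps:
d = -34914 (d = 6 - (-97*((-1*0 + 1) - 1*(-8)))*(-40) = 6 - (-97*((0 + 1) + 8))*(-40) = 6 - (-97*(1 + 8))*(-40) = 6 - (-97*9)*(-40) = 6 - (-873)*(-40) = 6 - 1*34920 = 6 - 34920 = -34914)
1/(262371 + d) = 1/(262371 - 34914) = 1/227457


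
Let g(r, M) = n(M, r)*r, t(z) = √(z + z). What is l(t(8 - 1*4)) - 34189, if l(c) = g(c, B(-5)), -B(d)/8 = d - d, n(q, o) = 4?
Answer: -34189 + 8*√2 ≈ -34178.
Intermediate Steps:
B(d) = 0 (B(d) = -8*(d - d) = -8*0 = 0)
t(z) = √2*√z (t(z) = √(2*z) = √2*√z)
g(r, M) = 4*r
l(c) = 4*c
l(t(8 - 1*4)) - 34189 = 4*(√2*√(8 - 1*4)) - 34189 = 4*(√2*√(8 - 4)) - 34189 = 4*(√2*√4) - 34189 = 4*(√2*2) - 34189 = 4*(2*√2) - 34189 = 8*√2 - 34189 = -34189 + 8*√2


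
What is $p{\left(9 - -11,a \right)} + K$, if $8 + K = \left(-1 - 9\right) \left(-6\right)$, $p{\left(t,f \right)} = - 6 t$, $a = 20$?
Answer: $-68$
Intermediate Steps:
$K = 52$ ($K = -8 + \left(-1 - 9\right) \left(-6\right) = -8 - -60 = -8 + 60 = 52$)
$p{\left(9 - -11,a \right)} + K = - 6 \left(9 - -11\right) + 52 = - 6 \left(9 + 11\right) + 52 = \left(-6\right) 20 + 52 = -120 + 52 = -68$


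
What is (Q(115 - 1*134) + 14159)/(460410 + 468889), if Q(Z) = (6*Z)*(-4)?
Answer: 14615/929299 ≈ 0.015727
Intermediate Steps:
Q(Z) = -24*Z
(Q(115 - 1*134) + 14159)/(460410 + 468889) = (-24*(115 - 1*134) + 14159)/(460410 + 468889) = (-24*(115 - 134) + 14159)/929299 = (-24*(-19) + 14159)*(1/929299) = (456 + 14159)*(1/929299) = 14615*(1/929299) = 14615/929299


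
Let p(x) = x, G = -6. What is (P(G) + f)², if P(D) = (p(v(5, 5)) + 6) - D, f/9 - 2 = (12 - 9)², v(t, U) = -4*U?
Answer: 8281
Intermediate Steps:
f = 99 (f = 18 + 9*(12 - 9)² = 18 + 9*3² = 18 + 9*9 = 18 + 81 = 99)
P(D) = -14 - D (P(D) = (-4*5 + 6) - D = (-20 + 6) - D = -14 - D)
(P(G) + f)² = ((-14 - 1*(-6)) + 99)² = ((-14 + 6) + 99)² = (-8 + 99)² = 91² = 8281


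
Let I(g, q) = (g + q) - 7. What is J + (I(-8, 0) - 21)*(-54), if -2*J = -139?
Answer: 4027/2 ≈ 2013.5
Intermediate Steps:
I(g, q) = -7 + g + q
J = 139/2 (J = -½*(-139) = 139/2 ≈ 69.500)
J + (I(-8, 0) - 21)*(-54) = 139/2 + ((-7 - 8 + 0) - 21)*(-54) = 139/2 + (-15 - 21)*(-54) = 139/2 - 36*(-54) = 139/2 + 1944 = 4027/2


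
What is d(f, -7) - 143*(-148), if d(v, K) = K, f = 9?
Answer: 21157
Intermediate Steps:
d(f, -7) - 143*(-148) = -7 - 143*(-148) = -7 + 21164 = 21157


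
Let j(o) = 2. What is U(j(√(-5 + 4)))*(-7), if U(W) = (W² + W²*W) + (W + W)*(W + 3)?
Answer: -224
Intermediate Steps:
U(W) = W² + W³ + 2*W*(3 + W) (U(W) = (W² + W³) + (2*W)*(3 + W) = (W² + W³) + 2*W*(3 + W) = W² + W³ + 2*W*(3 + W))
U(j(√(-5 + 4)))*(-7) = (2*(6 + 2² + 3*2))*(-7) = (2*(6 + 4 + 6))*(-7) = (2*16)*(-7) = 32*(-7) = -224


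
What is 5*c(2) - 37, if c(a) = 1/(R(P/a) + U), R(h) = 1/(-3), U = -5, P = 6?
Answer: -607/16 ≈ -37.938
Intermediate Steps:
R(h) = -⅓
c(a) = -3/16 (c(a) = 1/(-⅓ - 5) = 1/(-16/3) = -3/16)
5*c(2) - 37 = 5*(-3/16) - 37 = -15/16 - 37 = -607/16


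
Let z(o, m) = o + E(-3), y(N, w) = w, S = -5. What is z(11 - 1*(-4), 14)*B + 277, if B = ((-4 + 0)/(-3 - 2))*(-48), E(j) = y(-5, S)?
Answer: -107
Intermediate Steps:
E(j) = -5
z(o, m) = -5 + o (z(o, m) = o - 5 = -5 + o)
B = -192/5 (B = -4/(-5)*(-48) = -4*(-⅕)*(-48) = (⅘)*(-48) = -192/5 ≈ -38.400)
z(11 - 1*(-4), 14)*B + 277 = (-5 + (11 - 1*(-4)))*(-192/5) + 277 = (-5 + (11 + 4))*(-192/5) + 277 = (-5 + 15)*(-192/5) + 277 = 10*(-192/5) + 277 = -384 + 277 = -107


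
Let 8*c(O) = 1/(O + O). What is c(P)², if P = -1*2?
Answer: 1/1024 ≈ 0.00097656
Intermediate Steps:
P = -2
c(O) = 1/(16*O) (c(O) = 1/(8*(O + O)) = 1/(8*((2*O))) = (1/(2*O))/8 = 1/(16*O))
c(P)² = ((1/16)/(-2))² = ((1/16)*(-½))² = (-1/32)² = 1/1024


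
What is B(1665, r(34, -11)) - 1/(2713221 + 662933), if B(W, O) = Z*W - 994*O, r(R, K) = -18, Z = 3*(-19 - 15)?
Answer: -512966086453/3376154 ≈ -1.5194e+5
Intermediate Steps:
Z = -102 (Z = 3*(-34) = -102)
B(W, O) = -994*O - 102*W (B(W, O) = -102*W - 994*O = -994*O - 102*W)
B(1665, r(34, -11)) - 1/(2713221 + 662933) = (-994*(-18) - 102*1665) - 1/(2713221 + 662933) = (17892 - 169830) - 1/3376154 = -151938 - 1*1/3376154 = -151938 - 1/3376154 = -512966086453/3376154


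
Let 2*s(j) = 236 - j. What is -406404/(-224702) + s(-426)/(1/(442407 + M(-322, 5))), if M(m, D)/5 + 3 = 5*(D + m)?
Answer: 16157037637729/112351 ≈ 1.4381e+8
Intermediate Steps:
M(m, D) = -15 + 25*D + 25*m (M(m, D) = -15 + 5*(5*(D + m)) = -15 + 5*(5*D + 5*m) = -15 + (25*D + 25*m) = -15 + 25*D + 25*m)
s(j) = 118 - j/2 (s(j) = (236 - j)/2 = 118 - j/2)
-406404/(-224702) + s(-426)/(1/(442407 + M(-322, 5))) = -406404/(-224702) + (118 - ½*(-426))/(1/(442407 + (-15 + 25*5 + 25*(-322)))) = -406404*(-1/224702) + (118 + 213)/(1/(442407 + (-15 + 125 - 8050))) = 203202/112351 + 331/(1/(442407 - 7940)) = 203202/112351 + 331/(1/434467) = 203202/112351 + 331*434467 = 203202/112351 + 143808577 = 16157037637729/112351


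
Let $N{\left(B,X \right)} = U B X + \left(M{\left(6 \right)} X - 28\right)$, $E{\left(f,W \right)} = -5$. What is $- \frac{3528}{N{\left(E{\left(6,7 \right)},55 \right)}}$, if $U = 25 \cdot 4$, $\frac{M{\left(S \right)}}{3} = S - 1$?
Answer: $\frac{392}{2967} \approx 0.13212$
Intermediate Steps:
$M{\left(S \right)} = -3 + 3 S$ ($M{\left(S \right)} = 3 \left(S - 1\right) = 3 \left(-1 + S\right) = -3 + 3 S$)
$U = 100$
$N{\left(B,X \right)} = -28 + 15 X + 100 B X$ ($N{\left(B,X \right)} = 100 B X + \left(\left(-3 + 3 \cdot 6\right) X - 28\right) = 100 B X + \left(\left(-3 + 18\right) X - 28\right) = 100 B X + \left(15 X - 28\right) = 100 B X + \left(-28 + 15 X\right) = -28 + 15 X + 100 B X$)
$- \frac{3528}{N{\left(E{\left(6,7 \right)},55 \right)}} = - \frac{3528}{-28 + 15 \cdot 55 + 100 \left(-5\right) 55} = - \frac{3528}{-28 + 825 - 27500} = - \frac{3528}{-26703} = \left(-3528\right) \left(- \frac{1}{26703}\right) = \frac{392}{2967}$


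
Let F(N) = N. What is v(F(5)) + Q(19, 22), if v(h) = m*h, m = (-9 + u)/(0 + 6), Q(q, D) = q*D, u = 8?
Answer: 2503/6 ≈ 417.17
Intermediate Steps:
Q(q, D) = D*q
m = -1/6 (m = (-9 + 8)/(0 + 6) = -1/6 ≈ -0.16667)
v(h) = -h/6
v(F(5)) + Q(19, 22) = -1/6*5 + 22*19 = -5/6 + 418 = 2503/6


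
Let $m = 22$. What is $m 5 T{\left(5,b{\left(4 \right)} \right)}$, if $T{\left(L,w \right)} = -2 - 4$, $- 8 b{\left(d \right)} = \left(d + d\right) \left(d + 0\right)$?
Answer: $-660$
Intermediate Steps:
$b{\left(d \right)} = - \frac{d^{2}}{4}$ ($b{\left(d \right)} = - \frac{\left(d + d\right) \left(d + 0\right)}{8} = - \frac{2 d d}{8} = - \frac{2 d^{2}}{8} = - \frac{d^{2}}{4}$)
$T{\left(L,w \right)} = -6$ ($T{\left(L,w \right)} = -2 - 4 = -6$)
$m 5 T{\left(5,b{\left(4 \right)} \right)} = 22 \cdot 5 \left(-6\right) = 110 \left(-6\right) = -660$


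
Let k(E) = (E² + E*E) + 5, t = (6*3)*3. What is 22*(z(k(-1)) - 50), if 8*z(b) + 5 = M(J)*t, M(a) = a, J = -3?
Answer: -6237/4 ≈ -1559.3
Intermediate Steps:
t = 54 (t = 18*3 = 54)
k(E) = 5 + 2*E² (k(E) = (E² + E²) + 5 = 2*E² + 5 = 5 + 2*E²)
z(b) = -167/8 (z(b) = -5/8 + (-3*54)/8 = -5/8 + (⅛)*(-162) = -5/8 - 81/4 = -167/8)
22*(z(k(-1)) - 50) = 22*(-167/8 - 50) = 22*(-567/8) = -6237/4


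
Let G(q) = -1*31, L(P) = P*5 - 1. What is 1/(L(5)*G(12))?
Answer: -1/744 ≈ -0.0013441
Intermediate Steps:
L(P) = -1 + 5*P (L(P) = 5*P - 1 = -1 + 5*P)
G(q) = -31
1/(L(5)*G(12)) = 1/((-1 + 5*5)*(-31)) = 1/((-1 + 25)*(-31)) = 1/(24*(-31)) = 1/(-744) = -1/744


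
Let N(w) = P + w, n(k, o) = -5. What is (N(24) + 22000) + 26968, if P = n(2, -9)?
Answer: 48987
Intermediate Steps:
P = -5
N(w) = -5 + w
(N(24) + 22000) + 26968 = ((-5 + 24) + 22000) + 26968 = (19 + 22000) + 26968 = 22019 + 26968 = 48987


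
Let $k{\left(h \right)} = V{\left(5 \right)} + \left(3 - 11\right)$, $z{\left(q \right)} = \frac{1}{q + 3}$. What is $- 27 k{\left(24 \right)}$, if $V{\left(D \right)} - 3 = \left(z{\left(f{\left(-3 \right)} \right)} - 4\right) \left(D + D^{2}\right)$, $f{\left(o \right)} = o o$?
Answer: $\frac{6615}{2} \approx 3307.5$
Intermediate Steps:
$f{\left(o \right)} = o^{2}$
$z{\left(q \right)} = \frac{1}{3 + q}$
$V{\left(D \right)} = 3 - \frac{47 D}{12} - \frac{47 D^{2}}{12}$ ($V{\left(D \right)} = 3 + \left(\frac{1}{3 + \left(-3\right)^{2}} - 4\right) \left(D + D^{2}\right) = 3 + \left(\frac{1}{3 + 9} - 4\right) \left(D + D^{2}\right) = 3 + \left(\frac{1}{12} - 4\right) \left(D + D^{2}\right) = 3 - \frac{47 \left(D + D^{2}\right)}{12} = 3 - \left(\frac{47 D}{12} + \frac{47 D^{2}}{12}\right) = 3 - \frac{47 D}{12} - \frac{47 D^{2}}{12}$)
$k{\left(h \right)} = - \frac{245}{2}$ ($k{\left(h \right)} = \left(3 - \frac{235}{12} - \frac{47 \cdot 5^{2}}{12}\right) + \left(3 - 11\right) = \left(3 - \frac{235}{12} - \frac{1175}{12}\right) + \left(3 - 11\right) = \left(3 - \frac{235}{12} - \frac{1175}{12}\right) - 8 = - \frac{229}{2} - 8 = - \frac{245}{2}$)
$- 27 k{\left(24 \right)} = \left(-27\right) \left(- \frac{245}{2}\right) = \frac{6615}{2}$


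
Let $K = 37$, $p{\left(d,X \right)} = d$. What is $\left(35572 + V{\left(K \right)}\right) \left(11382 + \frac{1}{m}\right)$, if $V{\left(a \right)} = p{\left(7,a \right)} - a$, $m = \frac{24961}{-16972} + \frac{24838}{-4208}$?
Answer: $\frac{2048290675033916}{5063331} \approx 4.0453 \cdot 10^{8}$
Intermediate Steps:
$m = - \frac{65823303}{8927272}$ ($m = 24961 \left(- \frac{1}{16972}\right) + 24838 \left(- \frac{1}{4208}\right) = - \frac{24961}{16972} - \frac{12419}{2104} = - \frac{65823303}{8927272} \approx -7.3733$)
$V{\left(a \right)} = 7 - a$
$\left(35572 + V{\left(K \right)}\right) \left(11382 + \frac{1}{m}\right) = \left(35572 + \left(7 - 37\right)\right) \left(11382 + \frac{1}{- \frac{65823303}{8927272}}\right) = \left(35572 + \left(7 - 37\right)\right) \left(11382 - \frac{8927272}{65823303}\right) = \left(35572 - 30\right) \frac{749191907474}{65823303} = 35542 \cdot \frac{749191907474}{65823303} = \frac{2048290675033916}{5063331}$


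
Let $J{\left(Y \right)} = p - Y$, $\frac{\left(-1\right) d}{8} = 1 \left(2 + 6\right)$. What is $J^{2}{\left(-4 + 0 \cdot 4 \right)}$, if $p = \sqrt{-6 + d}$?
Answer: $\left(4 + i \sqrt{70}\right)^{2} \approx -54.0 + 66.933 i$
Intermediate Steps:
$d = -64$ ($d = - 8 \cdot 1 \left(2 + 6\right) = - 8 \cdot 1 \cdot 8 = \left(-8\right) 8 = -64$)
$p = i \sqrt{70}$ ($p = \sqrt{-6 - 64} = \sqrt{-70} = i \sqrt{70} \approx 8.3666 i$)
$J{\left(Y \right)} = - Y + i \sqrt{70}$ ($J{\left(Y \right)} = i \sqrt{70} - Y = - Y + i \sqrt{70}$)
$J^{2}{\left(-4 + 0 \cdot 4 \right)} = \left(- (-4 + 0 \cdot 4) + i \sqrt{70}\right)^{2} = \left(- (-4 + 0) + i \sqrt{70}\right)^{2} = \left(\left(-1\right) \left(-4\right) + i \sqrt{70}\right)^{2} = \left(4 + i \sqrt{70}\right)^{2}$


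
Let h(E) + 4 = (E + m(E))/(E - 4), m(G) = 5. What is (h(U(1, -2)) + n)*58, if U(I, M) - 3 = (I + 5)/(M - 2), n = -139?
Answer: -42224/5 ≈ -8444.8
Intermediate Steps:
U(I, M) = 3 + (5 + I)/(-2 + M) (U(I, M) = 3 + (I + 5)/(M - 2) = 3 + (5 + I)/(-2 + M))
h(E) = -4 + (5 + E)/(-4 + E) (h(E) = -4 + (E + 5)/(E - 4) = -4 + (5 + E)/(-4 + E))
(h(U(1, -2)) + n)*58 = (3*(7 - (-1 + 1 + 3*(-2))/(-2 - 2))/(-4 + (-1 + 1 + 3*(-2))/(-2 - 2)) - 139)*58 = (3*(7 - (-1 + 1 - 6)/(-4))/(-4 + (-1 + 1 - 6)/(-4)) - 139)*58 = (3*(7 - (-1)*(-6)/4)/(-4 - 1/4*(-6)) - 139)*58 = (3*(7 - 1*3/2)/(-4 + 3/2) - 139)*58 = (3*(7 - 3/2)/(-5/2) - 139)*58 = (3*(-2/5)*(11/2) - 139)*58 = (-33/5 - 139)*58 = -728/5*58 = -42224/5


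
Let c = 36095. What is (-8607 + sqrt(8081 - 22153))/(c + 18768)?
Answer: -8607/54863 + 2*I*sqrt(3518)/54863 ≈ -0.15688 + 0.0021622*I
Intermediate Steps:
(-8607 + sqrt(8081 - 22153))/(c + 18768) = (-8607 + sqrt(8081 - 22153))/(36095 + 18768) = (-8607 + sqrt(-14072))/54863 = (-8607 + 2*I*sqrt(3518))*(1/54863) = -8607/54863 + 2*I*sqrt(3518)/54863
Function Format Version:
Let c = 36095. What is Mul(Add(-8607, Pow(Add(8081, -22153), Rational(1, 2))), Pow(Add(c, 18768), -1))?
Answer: Add(Rational(-8607, 54863), Mul(Rational(2, 54863), I, Pow(3518, Rational(1, 2)))) ≈ Add(-0.15688, Mul(0.0021622, I))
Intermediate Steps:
Mul(Add(-8607, Pow(Add(8081, -22153), Rational(1, 2))), Pow(Add(c, 18768), -1)) = Mul(Add(-8607, Pow(Add(8081, -22153), Rational(1, 2))), Pow(Add(36095, 18768), -1)) = Mul(Add(-8607, Pow(-14072, Rational(1, 2))), Pow(54863, -1)) = Mul(Add(-8607, Mul(2, I, Pow(3518, Rational(1, 2)))), Rational(1, 54863)) = Add(Rational(-8607, 54863), Mul(Rational(2, 54863), I, Pow(3518, Rational(1, 2))))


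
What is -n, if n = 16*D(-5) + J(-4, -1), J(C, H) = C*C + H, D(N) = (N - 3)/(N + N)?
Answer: -139/5 ≈ -27.800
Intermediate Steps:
D(N) = (-3 + N)/(2*N) (D(N) = (-3 + N)/((2*N)) = (-3 + N)*(1/(2*N)) = (-3 + N)/(2*N))
J(C, H) = H + C**2 (J(C, H) = C**2 + H = H + C**2)
n = 139/5 (n = 16*((1/2)*(-3 - 5)/(-5)) + (-1 + (-4)**2) = 16*((1/2)*(-1/5)*(-8)) + (-1 + 16) = 16*(4/5) + 15 = 64/5 + 15 = 139/5 ≈ 27.800)
-n = -1*139/5 = -139/5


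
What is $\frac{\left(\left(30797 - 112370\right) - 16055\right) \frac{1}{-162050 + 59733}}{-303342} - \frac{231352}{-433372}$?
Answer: $\frac{897554969834264}{1681323197301501} \approx 0.53384$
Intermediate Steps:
$\frac{\left(\left(30797 - 112370\right) - 16055\right) \frac{1}{-162050 + 59733}}{-303342} - \frac{231352}{-433372} = \frac{-81573 - 16055}{-102317} \left(- \frac{1}{303342}\right) - - \frac{57838}{108343} = \left(-97628\right) \left(- \frac{1}{102317}\right) \left(- \frac{1}{303342}\right) + \frac{57838}{108343} = \frac{97628}{102317} \left(- \frac{1}{303342}\right) + \frac{57838}{108343} = - \frac{48814}{15518521707} + \frac{57838}{108343} = \frac{897554969834264}{1681323197301501}$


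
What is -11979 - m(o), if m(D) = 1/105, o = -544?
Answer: -1257796/105 ≈ -11979.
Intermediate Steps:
m(D) = 1/105
-11979 - m(o) = -11979 - 1*1/105 = -11979 - 1/105 = -1257796/105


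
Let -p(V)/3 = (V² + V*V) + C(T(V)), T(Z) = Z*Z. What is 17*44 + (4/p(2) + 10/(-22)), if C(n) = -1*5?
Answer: 73963/99 ≈ 747.10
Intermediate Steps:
T(Z) = Z²
C(n) = -5
p(V) = 15 - 6*V² (p(V) = -3*((V² + V*V) - 5) = -3*((V² + V²) - 5) = -3*(2*V² - 5) = -3*(-5 + 2*V²) = 15 - 6*V²)
17*44 + (4/p(2) + 10/(-22)) = 17*44 + (4/(15 - 6*2²) + 10/(-22)) = 748 + (4/(15 - 6*4) + 10*(-1/22)) = 748 + (4/(15 - 24) - 5/11) = 748 + (4/(-9) - 5/11) = 748 + (4*(-⅑) - 5/11) = 748 + (-4/9 - 5/11) = 748 - 89/99 = 73963/99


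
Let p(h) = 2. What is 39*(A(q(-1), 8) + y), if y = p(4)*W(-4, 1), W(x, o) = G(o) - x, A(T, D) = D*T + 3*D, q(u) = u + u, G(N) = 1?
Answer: 702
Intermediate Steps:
q(u) = 2*u
A(T, D) = 3*D + D*T
W(x, o) = 1 - x
y = 10 (y = 2*(1 - 1*(-4)) = 2*(1 + 4) = 2*5 = 10)
39*(A(q(-1), 8) + y) = 39*(8*(3 + 2*(-1)) + 10) = 39*(8*(3 - 2) + 10) = 39*(8*1 + 10) = 39*(8 + 10) = 39*18 = 702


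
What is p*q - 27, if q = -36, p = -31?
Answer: 1089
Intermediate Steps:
p*q - 27 = -31*(-36) - 27 = 1116 - 27 = 1089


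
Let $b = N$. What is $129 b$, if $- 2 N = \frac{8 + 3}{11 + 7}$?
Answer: $- \frac{473}{12} \approx -39.417$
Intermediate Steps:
$N = - \frac{11}{36}$ ($N = - \frac{\left(8 + 3\right) \frac{1}{11 + 7}}{2} = - \frac{11 \cdot \frac{1}{18}}{2} = \left(- \frac{1}{2}\right) \frac{11}{18} = - \frac{11}{36} \approx -0.30556$)
$b = - \frac{11}{36} \approx -0.30556$
$129 b = 129 \left(- \frac{11}{36}\right) = - \frac{473}{12}$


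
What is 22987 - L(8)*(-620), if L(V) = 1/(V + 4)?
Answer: 69116/3 ≈ 23039.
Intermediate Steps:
L(V) = 1/(4 + V)
22987 - L(8)*(-620) = 22987 - (-620)/(4 + 8) = 22987 - (-620)/12 = 22987 - 1*(-155/3) = 22987 + 155/3 = 69116/3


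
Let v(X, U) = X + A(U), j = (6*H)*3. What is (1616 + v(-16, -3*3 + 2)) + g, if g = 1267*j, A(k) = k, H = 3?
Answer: 70011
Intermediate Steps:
j = 54 (j = (6*3)*3 = 18*3 = 54)
g = 68418 (g = 1267*54 = 68418)
v(X, U) = U + X (v(X, U) = X + U = U + X)
(1616 + v(-16, -3*3 + 2)) + g = (1616 + ((-3*3 + 2) - 16)) + 68418 = (1616 + ((-9 + 2) - 16)) + 68418 = (1616 + (-7 - 16)) + 68418 = (1616 - 23) + 68418 = 1593 + 68418 = 70011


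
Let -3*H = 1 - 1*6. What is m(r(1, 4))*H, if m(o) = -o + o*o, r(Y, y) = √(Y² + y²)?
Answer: 85/3 - 5*√17/3 ≈ 21.461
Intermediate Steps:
m(o) = o² - o (m(o) = -o + o² = o² - o)
H = 5/3 (H = -(1 - 1*6)/3 = -(1 - 6)/3 = -⅓*(-5) = 5/3 ≈ 1.6667)
m(r(1, 4))*H = (√(1² + 4²)*(-1 + √(1² + 4²)))*(5/3) = (√(1 + 16)*(-1 + √(1 + 16)))*(5/3) = (√17*(-1 + √17))*(5/3) = 5*√17*(-1 + √17)/3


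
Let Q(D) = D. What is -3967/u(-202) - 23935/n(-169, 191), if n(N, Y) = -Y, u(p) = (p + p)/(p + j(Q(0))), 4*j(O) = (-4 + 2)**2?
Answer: -142627357/77164 ≈ -1848.4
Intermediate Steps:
j(O) = 1 (j(O) = (-4 + 2)**2/4 = (1/4)*(-2)**2 = (1/4)*4 = 1)
u(p) = 2*p/(1 + p) (u(p) = (p + p)/(p + 1) = (2*p)/(1 + p) = 2*p/(1 + p))
-3967/u(-202) - 23935/n(-169, 191) = -3967/(2*(-202)/(1 - 202)) - 23935/((-1*191)) = -3967/(2*(-202)/(-201)) - 23935/(-191) = -3967/(2*(-202)*(-1/201)) - 23935*(-1/191) = -3967/404/201 + 23935/191 = -3967*201/404 + 23935/191 = -797367/404 + 23935/191 = -142627357/77164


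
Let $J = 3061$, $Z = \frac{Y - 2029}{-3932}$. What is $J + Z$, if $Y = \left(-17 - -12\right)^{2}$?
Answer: $\frac{3009464}{983} \approx 3061.5$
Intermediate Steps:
$Y = 25$ ($Y = \left(-17 + 12\right)^{2} = \left(-5\right)^{2} = 25$)
$Z = \frac{501}{983}$ ($Z = \frac{25 - 2029}{-3932} = \left(25 - 2029\right) \left(- \frac{1}{3932}\right) = \left(-2004\right) \left(- \frac{1}{3932}\right) = \frac{501}{983} \approx 0.50966$)
$J + Z = 3061 + \frac{501}{983} = \frac{3009464}{983}$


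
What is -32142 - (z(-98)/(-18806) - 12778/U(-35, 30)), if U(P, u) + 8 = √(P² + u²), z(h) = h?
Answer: -621937445503/19379583 + 63890*√85/2061 ≈ -31807.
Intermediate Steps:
U(P, u) = -8 + √(P² + u²)
-32142 - (z(-98)/(-18806) - 12778/U(-35, 30)) = -32142 - (-98/(-18806) - 12778/(-8 + √((-35)² + 30²))) = -32142 - (-98*(-1/18806) - 12778/(-8 + √(1225 + 900))) = -32142 - (49/9403 - 12778/(-8 + √2125)) = -32142 - (49/9403 - 12778/(-8 + 5*√85)) = -32142 + (-49/9403 + 12778/(-8 + 5*√85)) = -302231275/9403 + 12778/(-8 + 5*√85)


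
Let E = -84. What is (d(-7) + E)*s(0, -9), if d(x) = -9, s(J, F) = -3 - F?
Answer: -558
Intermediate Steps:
(d(-7) + E)*s(0, -9) = (-9 - 84)*(-3 - 1*(-9)) = -93*(-3 + 9) = -93*6 = -558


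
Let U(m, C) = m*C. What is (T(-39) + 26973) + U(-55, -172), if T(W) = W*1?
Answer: 36394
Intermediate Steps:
T(W) = W
U(m, C) = C*m
(T(-39) + 26973) + U(-55, -172) = (-39 + 26973) - 172*(-55) = 26934 + 9460 = 36394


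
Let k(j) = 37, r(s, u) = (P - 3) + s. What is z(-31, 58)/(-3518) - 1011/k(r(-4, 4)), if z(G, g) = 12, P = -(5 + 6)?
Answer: -1778571/65083 ≈ -27.328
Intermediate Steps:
P = -11 (P = -1*11 = -11)
r(s, u) = -14 + s (r(s, u) = (-11 - 3) + s = -14 + s)
z(-31, 58)/(-3518) - 1011/k(r(-4, 4)) = 12/(-3518) - 1011/37 = 12*(-1/3518) - 1011*1/37 = -6/1759 - 1011/37 = -1778571/65083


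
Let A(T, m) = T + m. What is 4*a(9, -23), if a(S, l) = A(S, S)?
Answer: 72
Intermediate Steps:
a(S, l) = 2*S (a(S, l) = S + S = 2*S)
4*a(9, -23) = 4*(2*9) = 4*18 = 72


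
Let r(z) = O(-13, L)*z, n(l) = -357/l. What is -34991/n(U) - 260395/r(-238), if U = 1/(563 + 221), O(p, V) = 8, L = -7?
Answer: 2394566/17493 ≈ 136.89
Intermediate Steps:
U = 1/784 ≈ 0.0012755
r(z) = 8*z
-34991/n(U) - 260395/r(-238) = -34991/((-357/1/784)) - 260395/(8*(-238)) = -34991/((-357*784)) - 260395/(-1904) = -34991/(-279888) - 260395*(-1/1904) = -34991*(-1/279888) + 260395/1904 = 34991/279888 + 260395/1904 = 2394566/17493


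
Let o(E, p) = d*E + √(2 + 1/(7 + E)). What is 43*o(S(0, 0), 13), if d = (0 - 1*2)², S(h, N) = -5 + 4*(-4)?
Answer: -3612 + 129*√42/14 ≈ -3552.3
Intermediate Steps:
S(h, N) = -21 (S(h, N) = -5 - 16 = -21)
d = 4 (d = (0 - 2)² = (-2)² = 4)
o(E, p) = √(2 + 1/(7 + E)) + 4*E (o(E, p) = 4*E + √(2 + 1/(7 + E)) = √(2 + 1/(7 + E)) + 4*E)
43*o(S(0, 0), 13) = 43*(√((15 + 2*(-21))/(7 - 21)) + 4*(-21)) = 43*(√((15 - 42)/(-14)) - 84) = 43*(√(-1/14*(-27)) - 84) = 43*(√(27/14) - 84) = 43*(3*√42/14 - 84) = 43*(-84 + 3*√42/14) = -3612 + 129*√42/14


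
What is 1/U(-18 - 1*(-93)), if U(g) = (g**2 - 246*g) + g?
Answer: -1/12750 ≈ -7.8431e-5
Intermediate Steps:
U(g) = g**2 - 245*g
1/U(-18 - 1*(-93)) = 1/((-18 - 1*(-93))*(-245 + (-18 - 1*(-93)))) = 1/((-18 + 93)*(-245 + (-18 + 93))) = 1/(75*(-245 + 75)) = 1/(75*(-170)) = 1/(-12750) = -1/12750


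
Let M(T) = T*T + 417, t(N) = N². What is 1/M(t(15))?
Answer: 1/51042 ≈ 1.9592e-5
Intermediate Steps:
M(T) = 417 + T² (M(T) = T² + 417 = 417 + T²)
1/M(t(15)) = 1/(417 + (15²)²) = 1/(417 + 225²) = 1/(417 + 50625) = 1/51042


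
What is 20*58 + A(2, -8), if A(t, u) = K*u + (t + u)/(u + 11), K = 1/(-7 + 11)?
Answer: 1156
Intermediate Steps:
K = 1/4 ≈ 0.25000
A(t, u) = u/4 + (t + u)/(11 + u) (A(t, u) = u/4 + (t + u)/(u + 11) = u/4 + (t + u)/(11 + u))
20*58 + A(2, -8) = 20*58 + ((-8)**2 + 4*2 + 15*(-8))/(4*(11 - 8)) = 1160 + (1/4)*(64 + 8 - 120)/3 = 1160 + (1/4)*(1/3)*(-48) = 1160 - 4 = 1156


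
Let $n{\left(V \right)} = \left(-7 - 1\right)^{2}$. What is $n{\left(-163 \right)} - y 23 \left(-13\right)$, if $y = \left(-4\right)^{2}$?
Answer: $4848$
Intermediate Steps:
$n{\left(V \right)} = 64$ ($n{\left(V \right)} = \left(-8\right)^{2} = 64$)
$y = 16$
$n{\left(-163 \right)} - y 23 \left(-13\right) = 64 - 16 \cdot 23 \left(-13\right) = 64 - 368 \left(-13\right) = 64 - -4784 = 64 + 4784 = 4848$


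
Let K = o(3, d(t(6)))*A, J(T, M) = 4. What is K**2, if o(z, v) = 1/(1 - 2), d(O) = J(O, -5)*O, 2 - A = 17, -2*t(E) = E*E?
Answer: 225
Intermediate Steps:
t(E) = -E**2/2 (t(E) = -E*E/2 = -E**2/2)
A = -15 (A = 2 - 1*17 = 2 - 17 = -15)
d(O) = 4*O
o(z, v) = -1 (o(z, v) = 1/(-1) = -1)
K = 15 (K = -1*(-15) = 15)
K**2 = 15**2 = 225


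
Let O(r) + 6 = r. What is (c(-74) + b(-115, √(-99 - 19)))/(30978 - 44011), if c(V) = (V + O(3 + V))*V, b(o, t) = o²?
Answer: -24399/13033 ≈ -1.8721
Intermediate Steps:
O(r) = -6 + r
c(V) = V*(-3 + 2*V) (c(V) = (V + (-6 + (3 + V)))*V = (V + (-3 + V))*V = (-3 + 2*V)*V = V*(-3 + 2*V))
(c(-74) + b(-115, √(-99 - 19)))/(30978 - 44011) = (-74*(-3 + 2*(-74)) + (-115)²)/(30978 - 44011) = (-74*(-3 - 148) + 13225)/(-13033) = (-74*(-151) + 13225)*(-1/13033) = (11174 + 13225)*(-1/13033) = 24399*(-1/13033) = -24399/13033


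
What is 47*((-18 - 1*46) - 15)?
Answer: -3713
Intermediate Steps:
47*((-18 - 1*46) - 15) = 47*((-18 - 46) - 15) = 47*(-64 - 15) = 47*(-79) = -3713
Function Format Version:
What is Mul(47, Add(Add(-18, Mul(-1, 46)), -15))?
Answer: -3713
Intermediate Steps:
Mul(47, Add(Add(-18, Mul(-1, 46)), -15)) = Mul(47, Add(Add(-18, -46), -15)) = Mul(47, Add(-64, -15)) = Mul(47, -79) = -3713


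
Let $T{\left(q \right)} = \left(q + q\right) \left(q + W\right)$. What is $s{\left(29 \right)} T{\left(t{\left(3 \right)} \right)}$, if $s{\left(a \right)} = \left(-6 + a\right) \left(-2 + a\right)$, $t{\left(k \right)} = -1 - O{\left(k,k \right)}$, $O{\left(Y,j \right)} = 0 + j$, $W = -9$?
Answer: $64584$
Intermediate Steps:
$O{\left(Y,j \right)} = j$
$t{\left(k \right)} = -1 - k$
$T{\left(q \right)} = 2 q \left(-9 + q\right)$ ($T{\left(q \right)} = \left(q + q\right) \left(q - 9\right) = 2 q \left(-9 + q\right)$)
$s{\left(29 \right)} T{\left(t{\left(3 \right)} \right)} = \left(12 + 29^{2} - 232\right) 2 \left(-1 - 3\right) \left(-9 - 4\right) = \left(12 + 841 - 232\right) 2 \left(-1 - 3\right) \left(-9 - 4\right) = 621 \cdot 2 \left(-4\right) \left(-9 - 4\right) = 621 \cdot 2 \left(-4\right) \left(-13\right) = 621 \cdot 104 = 64584$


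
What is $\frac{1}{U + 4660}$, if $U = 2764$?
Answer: $\frac{1}{7424} \approx 0.0001347$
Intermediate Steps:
$\frac{1}{U + 4660} = \frac{1}{2764 + 4660} = \frac{1}{7424}$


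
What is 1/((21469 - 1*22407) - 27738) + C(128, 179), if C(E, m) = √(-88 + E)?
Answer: -1/28676 + 2*√10 ≈ 6.3245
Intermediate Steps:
1/((21469 - 1*22407) - 27738) + C(128, 179) = 1/((21469 - 1*22407) - 27738) + √(-88 + 128) = 1/((21469 - 22407) - 27738) + √40 = 1/(-938 - 27738) + 2*√10 = 1/(-28676) + 2*√10 = -1/28676 + 2*√10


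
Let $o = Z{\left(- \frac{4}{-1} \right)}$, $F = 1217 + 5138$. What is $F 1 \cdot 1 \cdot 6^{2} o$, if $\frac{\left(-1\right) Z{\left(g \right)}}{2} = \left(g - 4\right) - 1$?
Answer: $457560$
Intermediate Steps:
$Z{\left(g \right)} = 10 - 2 g$ ($Z{\left(g \right)} = - 2 \left(\left(g - 4\right) - 1\right) = - 2 \left(\left(-4 + g\right) - 1\right) = - 2 \left(-5 + g\right) = 10 - 2 g$)
$F = 6355$
$o = 2$ ($o = 10 - 2 \left(- \frac{4}{-1}\right) = 10 - 2 \left(\left(-4\right) \left(-1\right)\right) = 10 - 8 = 2$)
$F 1 \cdot 1 \cdot 6^{2} o = 6355 \cdot 1 \cdot 1 \cdot 6^{2} \cdot 2 = 6355 \cdot 1 \cdot 36 \cdot 2 = 6355 \cdot 36 \cdot 2 = 6355 \cdot 72 = 457560$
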